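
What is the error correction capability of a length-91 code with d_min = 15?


Correction capability = floor((d-1)/2) = floor((15-1)/2) = 7

7 errors


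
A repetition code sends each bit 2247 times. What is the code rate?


Rate = k/n = 1/2247

1/2247


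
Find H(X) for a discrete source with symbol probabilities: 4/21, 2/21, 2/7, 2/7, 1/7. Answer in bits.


H = -sum(p_i * log2(p_i)). Terms: -(4/21)*log2(4/21) = 0.455680; -(2/21)*log2(2/21) = 0.323078; -(2/7)*log2(2/7) = 0.516387; -(2/7)*log2(2/7) = 0.516387; -(1/7)*log2(1/7) = 0.401051. H = 0.455680 + 0.323078 + 0.516387 + 0.516387 + 0.401051 = 2.2126

2.2126 bits


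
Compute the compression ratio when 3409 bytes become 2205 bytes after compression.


Ratio = original / compressed = 3409 / 2205 = 1.546

1.546


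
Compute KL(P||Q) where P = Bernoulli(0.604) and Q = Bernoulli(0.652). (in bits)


KL = p*log2(p/q) + (1-p)*log2((1-p)/(1-q)) = 0.604*log2(0.604/0.652) + 0.396*log2(0.396/0.348) = 0.0072

0.0072 bits


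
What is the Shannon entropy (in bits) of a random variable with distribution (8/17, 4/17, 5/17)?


H = -sum(p_i * log2(p_i)). Terms: -(8/17)*log2(8/17) = 0.511747; -(4/17)*log2(4/17) = 0.491168; -(5/17)*log2(5/17) = 0.519275. H = 0.511747 + 0.491168 + 0.519275 = 1.5222

1.5222 bits


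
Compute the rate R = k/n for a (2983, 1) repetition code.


Rate = k/n = 1/2983

1/2983


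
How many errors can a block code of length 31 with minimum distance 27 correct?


Correction capability = floor((d-1)/2) = floor((27-1)/2) = 13

13 errors


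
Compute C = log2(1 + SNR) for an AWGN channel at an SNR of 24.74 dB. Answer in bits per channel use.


SNR_linear = 10^(24.74/10) = 297.8516; C = log2(1 + SNR_linear) = log2(1 + 297.8516) = 8.2233

8.2233 bits/channel use


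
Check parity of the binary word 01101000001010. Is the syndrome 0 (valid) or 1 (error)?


Syndrome = XOR of all bits = 0 XOR 1 XOR 1 XOR 0 XOR 1 XOR 0 XOR 0 XOR 0 XOR 0 XOR 0 XOR 1 XOR 0 XOR 1 XOR 0 = 1

1


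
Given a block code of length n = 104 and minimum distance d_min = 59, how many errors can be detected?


Detection capability = d_min - 1 = 59 - 1 = 58

58 errors


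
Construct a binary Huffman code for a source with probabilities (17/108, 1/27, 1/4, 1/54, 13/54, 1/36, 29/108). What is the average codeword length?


Huffman construction (repeatedly merge the two least-probable nodes; each merge adds 1 bit to every symbol beneath it): 1/54 + 1/36 = 5/108; 1/27 + 5/108 = 1/12; 1/12 + 17/108 = 13/54; 13/54 + 13/54 = 13/27; 1/4 + 29/108 = 14/27; 13/27 + 14/27 = 1. Resulting codeword lengths (in the order the probabilities were given): (3, 4, 2, 5, 2, 5, 2). L_avg = sum(p_i * l_i) = 17/108*3 + 1/27*4 + 1/4*2 + 1/54*5 + 13/54*2 + 1/36*5 + 29/108*2 = 64/27 = 2.3704

2.3704 bits


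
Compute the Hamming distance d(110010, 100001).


Count differing positions: . ^ . . ^ ^ = 3 differences

3


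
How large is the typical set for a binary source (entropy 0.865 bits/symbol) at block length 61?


log2|A_typical| = nH = 61 * 0.865 = 52.765, so |A_typical| ~ 2^52.765 = 7.653e+15

7.653e+15


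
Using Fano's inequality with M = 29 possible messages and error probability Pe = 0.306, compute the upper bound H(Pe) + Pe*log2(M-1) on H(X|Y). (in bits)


H(Pe) = -Pe*log2(Pe) - (1-Pe)*log2(1-Pe) = -0.306*log2(0.306) - 0.694*log2(0.694) = 0.522769 + 0.365733 = 0.8885. Pe*log2(M-1) = 0.306*log2(28) = 1.471051. Bound = H(Pe) + Pe*log2(M-1) = 0.522769 + 0.365733 + 1.471051 = 2.3596

2.3596 bits


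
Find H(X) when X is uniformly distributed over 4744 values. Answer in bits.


H = log2(n) = log2(4744) = 12.2119

12.2119 bits


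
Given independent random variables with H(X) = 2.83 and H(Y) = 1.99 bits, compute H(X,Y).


For independent variables, H(X,Y) = H(X) + H(Y) = 2.83 + 1.99 = 4.82

4.82 bits


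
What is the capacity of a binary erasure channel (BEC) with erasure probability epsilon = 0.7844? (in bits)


C = 1 - epsilon = 1 - 0.7844 = 0.2156

0.2156 bits


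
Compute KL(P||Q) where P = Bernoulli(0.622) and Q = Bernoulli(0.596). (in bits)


KL = p*log2(p/q) + (1-p)*log2((1-p)/(1-q)) = 0.622*log2(0.622/0.596) + 0.378*log2(0.378/0.404) = 0.002

0.002 bits


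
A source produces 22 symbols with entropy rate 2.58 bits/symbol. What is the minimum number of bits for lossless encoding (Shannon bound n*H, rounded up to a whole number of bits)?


Minimum bits >= n * H = 22 * 2.58 = 56.76, rounded up to a whole number of bits = 57

57 bits


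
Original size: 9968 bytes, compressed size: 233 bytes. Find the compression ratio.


Ratio = original / compressed = 9968 / 233 = 42.7811

42.7811


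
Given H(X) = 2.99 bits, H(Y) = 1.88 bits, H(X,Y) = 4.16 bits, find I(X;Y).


I(X;Y) = H(X) + H(Y) - H(X,Y) = 2.99 + 1.88 - 4.16 = 0.71

0.71 bits


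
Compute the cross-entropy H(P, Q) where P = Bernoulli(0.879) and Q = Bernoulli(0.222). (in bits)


H(P,Q) = -p*log2(q) - (1-p)*log2(1-q). -0.879*log2(0.222) = 1.908633; -0.121*log2(0.778) = 0.043821. H(P,Q) = 1.908633 + 0.043821 = 1.9525

1.9525 bits


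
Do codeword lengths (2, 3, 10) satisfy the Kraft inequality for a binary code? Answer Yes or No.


Kraft sum = sum(2^(-l_i)) = 0.376, need <= 1. Result: satisfied (a binary prefix-free code with these lengths exists)

Yes


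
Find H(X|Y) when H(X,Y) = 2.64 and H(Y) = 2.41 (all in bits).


H(X|Y) = H(X,Y) - H(Y) = 2.64 - 2.41 = 0.23

0.23 bits


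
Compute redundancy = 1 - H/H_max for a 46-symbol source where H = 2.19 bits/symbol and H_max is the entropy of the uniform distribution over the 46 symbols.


H_max = log2(K) = log2(46) = 5.5236 bits/symbol. Redundancy = 1 - H/H_max = 1 - 2.19/5.5236 = 1 - 0.3965 = 0.6035

0.6035


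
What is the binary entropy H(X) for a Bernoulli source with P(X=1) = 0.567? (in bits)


H = -p*log2(p) - (1-p)*log2(1-p). -0.567*log2(0.567) = 0.464134; -0.433*log2(0.433) = 0.522874. H = 0.464134 + 0.522874 = 0.987

0.987 bits


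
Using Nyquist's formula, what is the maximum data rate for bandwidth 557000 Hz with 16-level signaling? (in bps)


Rate = 2 * B * log2(M) = 2 * 557000 * 4.0 = 4456000.0

4456000.0 bps


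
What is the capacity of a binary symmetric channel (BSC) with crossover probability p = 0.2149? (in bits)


H(p) = -p*log2(p) - (1-p)*log2(1-p) = -0.2149*log2(0.2149) - 0.7851*log2(0.7851) = 0.476705 + 0.274040 = 0.7507. C = 1 - H(p) = 1 - 0.7507 = 0.2493

0.2493 bits


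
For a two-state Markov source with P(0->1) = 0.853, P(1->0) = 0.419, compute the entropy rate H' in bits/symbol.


Stationary distribution: pi_0 = p10/(p01+p10) = 0.3294, pi_1 = 0.6706. Entropy rate H' = pi_0*H(p01) + pi_1*H(p10) = 0.3294*0.6023 + 0.6706*0.981 = 0.8562

0.8562 bits/symbol


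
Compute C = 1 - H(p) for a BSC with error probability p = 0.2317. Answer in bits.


H(p) = -p*log2(p) - (1-p)*log2(1-p) = -0.2317*log2(0.2317) - 0.7683*log2(0.7683) = 0.488811 + 0.292152 = 0.781. C = 1 - H(p) = 1 - 0.781 = 0.219

0.219 bits


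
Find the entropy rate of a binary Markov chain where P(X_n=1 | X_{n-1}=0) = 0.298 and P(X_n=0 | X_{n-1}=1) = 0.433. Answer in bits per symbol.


Stationary distribution: pi_0 = p10/(p01+p10) = 0.5923, pi_1 = 0.4077. Entropy rate H' = pi_0*H(p01) + pi_1*H(p10) = 0.5923*0.8788 + 0.4077*0.987 = 0.9229

0.9229 bits/symbol


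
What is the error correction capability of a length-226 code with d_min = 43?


Correction capability = floor((d-1)/2) = floor((43-1)/2) = 21

21 errors


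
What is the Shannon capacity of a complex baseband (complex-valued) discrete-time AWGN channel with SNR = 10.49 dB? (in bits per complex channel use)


SNR_linear = 10^(10.49/10) = 11.1944; C = log2(1 + SNR_linear) = log2(1 + 11.1944) = 3.6081

3.6081 bits/channel use


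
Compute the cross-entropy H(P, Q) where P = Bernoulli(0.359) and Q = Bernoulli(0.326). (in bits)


H(P,Q) = -p*log2(q) - (1-p)*log2(1-q). -0.359*log2(0.326) = 0.580523; -0.641*log2(0.674) = 0.364844. H(P,Q) = 0.580523 + 0.364844 = 0.9454

0.9454 bits


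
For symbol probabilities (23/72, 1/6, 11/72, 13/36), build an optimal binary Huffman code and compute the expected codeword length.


Huffman construction (repeatedly merge the two least-probable nodes; each merge adds 1 bit to every symbol beneath it): 11/72 + 1/6 = 23/72; 23/72 + 23/72 = 23/36; 13/36 + 23/36 = 1. Resulting codeword lengths (in the order the probabilities were given): (2, 3, 3, 1). L_avg = sum(p_i * l_i) = 23/72*2 + 1/6*3 + 11/72*3 + 13/36*1 = 47/24 = 1.9583

1.9583 bits


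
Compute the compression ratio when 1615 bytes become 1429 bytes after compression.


Ratio = original / compressed = 1615 / 1429 = 1.1302

1.1302


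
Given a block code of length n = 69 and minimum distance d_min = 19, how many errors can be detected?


Detection capability = d_min - 1 = 19 - 1 = 18

18 errors


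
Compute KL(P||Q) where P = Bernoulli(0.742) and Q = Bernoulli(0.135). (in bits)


KL = p*log2(p/q) + (1-p)*log2((1-p)/(1-q)) = 0.742*log2(0.742/0.135) + 0.258*log2(0.258/0.865) = 1.3739

1.3739 bits


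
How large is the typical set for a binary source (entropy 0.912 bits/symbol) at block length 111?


log2|A_typical| = nH = 111 * 0.912 = 101.232, so |A_typical| ~ 2^101.232 = 2.978e+30

2.978e+30


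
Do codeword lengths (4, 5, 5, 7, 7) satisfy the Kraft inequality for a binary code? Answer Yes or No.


Kraft sum = sum(2^(-l_i)) = 0.1406, need <= 1. Result: satisfied (a binary prefix-free code with these lengths exists)

Yes


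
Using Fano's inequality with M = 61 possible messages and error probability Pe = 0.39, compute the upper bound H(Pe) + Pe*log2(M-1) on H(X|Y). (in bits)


H(Pe) = -Pe*log2(Pe) - (1-Pe)*log2(1-Pe) = -0.39*log2(0.39) - 0.61*log2(0.61) = 0.529797 + 0.435002 = 0.9648. Pe*log2(M-1) = 0.39*log2(60) = 2.303687. Bound = H(Pe) + Pe*log2(M-1) = 0.529797 + 0.435002 + 2.303687 = 3.2685

3.2685 bits


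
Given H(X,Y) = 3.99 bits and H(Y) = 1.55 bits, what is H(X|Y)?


H(X|Y) = H(X,Y) - H(Y) = 3.99 - 1.55 = 2.44

2.44 bits


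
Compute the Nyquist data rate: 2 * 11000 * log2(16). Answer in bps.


Rate = 2 * B * log2(M) = 2 * 11000 * 4.0 = 88000.0

88000.0 bps


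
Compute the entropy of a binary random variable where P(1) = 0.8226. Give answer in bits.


H = -p*log2(p) - (1-p)*log2(1-p). -0.8226*log2(0.8226) = 0.231757; -0.1774*log2(0.1774) = 0.442599. H = 0.231757 + 0.442599 = 0.6744

0.6744 bits


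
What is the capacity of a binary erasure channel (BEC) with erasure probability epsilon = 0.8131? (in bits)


C = 1 - epsilon = 1 - 0.8131 = 0.1869

0.1869 bits


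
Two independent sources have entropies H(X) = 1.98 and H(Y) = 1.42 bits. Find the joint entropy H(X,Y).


For independent variables, H(X,Y) = H(X) + H(Y) = 1.98 + 1.42 = 3.4

3.4 bits


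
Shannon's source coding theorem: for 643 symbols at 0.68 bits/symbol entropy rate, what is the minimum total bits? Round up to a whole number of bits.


Minimum bits >= n * H = 643 * 0.68 = 437.24, rounded up to a whole number of bits = 438

438 bits


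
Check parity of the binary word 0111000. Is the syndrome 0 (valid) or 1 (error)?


Syndrome = XOR of all bits = 0 XOR 1 XOR 1 XOR 1 XOR 0 XOR 0 XOR 0 = 1

1


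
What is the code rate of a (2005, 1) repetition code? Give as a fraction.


Rate = k/n = 1/2005

1/2005


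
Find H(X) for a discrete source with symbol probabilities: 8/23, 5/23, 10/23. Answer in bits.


H = -sum(p_i * log2(p_i)). Terms: -(8/23)*log2(8/23) = 0.529935; -(5/23)*log2(5/23) = 0.478616; -(10/23)*log2(10/23) = 0.522450. H = 0.529935 + 0.478616 + 0.522450 = 1.531

1.531 bits


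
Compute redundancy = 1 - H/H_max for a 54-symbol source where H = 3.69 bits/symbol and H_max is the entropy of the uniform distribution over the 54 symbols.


H_max = log2(K) = log2(54) = 5.7549 bits/symbol. Redundancy = 1 - H/H_max = 1 - 3.69/5.7549 = 1 - 0.6412 = 0.3588

0.3588


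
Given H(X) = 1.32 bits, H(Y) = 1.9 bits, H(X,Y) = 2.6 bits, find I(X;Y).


I(X;Y) = H(X) + H(Y) - H(X,Y) = 1.32 + 1.9 - 2.6 = 0.62

0.62 bits


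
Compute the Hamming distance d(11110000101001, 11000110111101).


Count differing positions: . . ^ ^ . ^ ^ . . ^ . ^ . . = 6 differences

6


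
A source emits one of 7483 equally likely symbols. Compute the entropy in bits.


H = log2(n) = log2(7483) = 12.8694

12.8694 bits


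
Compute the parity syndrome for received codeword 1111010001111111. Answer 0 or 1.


Syndrome = XOR of all bits = 1 XOR 1 XOR 1 XOR 1 XOR 0 XOR 1 XOR 0 XOR 0 XOR 0 XOR 1 XOR 1 XOR 1 XOR 1 XOR 1 XOR 1 XOR 1 = 0

0


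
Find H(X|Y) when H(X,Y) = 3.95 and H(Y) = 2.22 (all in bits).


H(X|Y) = H(X,Y) - H(Y) = 3.95 - 2.22 = 1.73

1.73 bits


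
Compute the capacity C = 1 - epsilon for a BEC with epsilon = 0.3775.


C = 1 - epsilon = 1 - 0.3775 = 0.6225

0.6225 bits


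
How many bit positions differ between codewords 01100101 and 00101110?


Count differing positions: . ^ . . ^ . ^ ^ = 4 differences

4


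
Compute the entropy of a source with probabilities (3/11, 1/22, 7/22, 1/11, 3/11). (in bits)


H = -sum(p_i * log2(p_i)). Terms: -(3/11)*log2(3/11) = 0.511219; -(1/22)*log2(1/22) = 0.202701; -(7/22)*log2(7/22) = 0.525661; -(1/11)*log2(1/11) = 0.314494; -(3/11)*log2(3/11) = 0.511219. H = 0.511219 + 0.202701 + 0.525661 + 0.314494 + 0.511219 = 2.0653

2.0653 bits


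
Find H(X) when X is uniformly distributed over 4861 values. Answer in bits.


H = log2(n) = log2(4861) = 12.247

12.247 bits


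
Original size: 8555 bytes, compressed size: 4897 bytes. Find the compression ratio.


Ratio = original / compressed = 8555 / 4897 = 1.747

1.747


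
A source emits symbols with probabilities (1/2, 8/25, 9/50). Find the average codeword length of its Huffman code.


Huffman construction (repeatedly merge the two least-probable nodes; each merge adds 1 bit to every symbol beneath it): 9/50 + 8/25 = 1/2; 1/2 + 1/2 = 1. Resulting codeword lengths (in the order the probabilities were given): (1, 2, 2). L_avg = sum(p_i * l_i) = 1/2*1 + 8/25*2 + 9/50*2 = 3/2 = 1.5

1.5 bits


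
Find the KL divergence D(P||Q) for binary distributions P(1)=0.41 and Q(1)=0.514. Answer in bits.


KL = p*log2(p/q) + (1-p)*log2((1-p)/(1-q)) = 0.41*log2(0.41/0.514) + 0.59*log2(0.59/0.486) = 0.0313

0.0313 bits


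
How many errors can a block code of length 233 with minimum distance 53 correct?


Correction capability = floor((d-1)/2) = floor((53-1)/2) = 26

26 errors


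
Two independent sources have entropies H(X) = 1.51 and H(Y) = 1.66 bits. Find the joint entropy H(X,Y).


For independent variables, H(X,Y) = H(X) + H(Y) = 1.51 + 1.66 = 3.17

3.17 bits


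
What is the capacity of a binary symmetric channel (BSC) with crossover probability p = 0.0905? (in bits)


H(p) = -p*log2(p) - (1-p)*log2(1-p) = -0.0905*log2(0.0905) - 0.9095*log2(0.9095) = 0.313667 + 0.124469 = 0.4381. C = 1 - H(p) = 1 - 0.4381 = 0.5619

0.5619 bits


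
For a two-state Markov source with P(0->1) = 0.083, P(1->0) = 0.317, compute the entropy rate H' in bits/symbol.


Stationary distribution: pi_0 = p10/(p01+p10) = 0.7925, pi_1 = 0.2075. Entropy rate H' = pi_0*H(p01) + pi_1*H(p10) = 0.7925*0.4127 + 0.2075*0.9011 = 0.514

0.514 bits/symbol


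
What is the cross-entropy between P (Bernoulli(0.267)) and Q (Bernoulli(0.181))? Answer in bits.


H(P,Q) = -p*log2(q) - (1-p)*log2(1-q). -0.267*log2(0.181) = 0.658406; -0.733*log2(0.819) = 0.211151. H(P,Q) = 0.658406 + 0.211151 = 0.8696

0.8696 bits


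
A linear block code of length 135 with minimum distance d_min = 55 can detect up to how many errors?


Detection capability = d_min - 1 = 55 - 1 = 54

54 errors


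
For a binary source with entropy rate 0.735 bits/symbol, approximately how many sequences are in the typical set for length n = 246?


log2|A_typical| = nH = 246 * 0.735 = 180.81, so |A_typical| ~ 2^180.81 = 2.687e+54

2.687e+54


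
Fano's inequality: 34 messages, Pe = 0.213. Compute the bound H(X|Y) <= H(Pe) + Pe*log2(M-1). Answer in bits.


H(Pe) = -Pe*log2(Pe) - (1-Pe)*log2(1-Pe) = -0.213*log2(0.213) - 0.787*log2(0.787) = 0.475219 + 0.271959 = 0.7472. Pe*log2(M-1) = 0.213*log2(33) = 1.074456. Bound = H(Pe) + Pe*log2(M-1) = 0.475219 + 0.271959 + 1.074456 = 1.8216

1.8216 bits


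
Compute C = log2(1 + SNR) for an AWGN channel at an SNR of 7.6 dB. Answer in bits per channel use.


SNR_linear = 10^(7.6/10) = 5.7544; C = log2(1 + SNR_linear) = log2(1 + 5.7544) = 2.7558

2.7558 bits/channel use


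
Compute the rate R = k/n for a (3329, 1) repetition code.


Rate = k/n = 1/3329

1/3329


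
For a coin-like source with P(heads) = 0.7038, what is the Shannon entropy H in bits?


H = -p*log2(p) - (1-p)*log2(1-p). -0.7038*log2(0.7038) = 0.356660; -0.2962*log2(0.2962) = 0.519937. H = 0.356660 + 0.519937 = 0.8766

0.8766 bits


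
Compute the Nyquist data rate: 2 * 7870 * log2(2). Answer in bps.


Rate = 2 * B * log2(M) = 2 * 7870 * 1.0 = 15740.0

15740.0 bps


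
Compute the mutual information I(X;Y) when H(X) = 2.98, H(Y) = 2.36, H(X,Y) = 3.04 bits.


I(X;Y) = H(X) + H(Y) - H(X,Y) = 2.98 + 2.36 - 3.04 = 2.3

2.3 bits


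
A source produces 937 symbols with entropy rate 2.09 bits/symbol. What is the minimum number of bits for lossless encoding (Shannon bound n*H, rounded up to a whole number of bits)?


Minimum bits >= n * H = 937 * 2.09 = 1958.33, rounded up to a whole number of bits = 1959

1959 bits


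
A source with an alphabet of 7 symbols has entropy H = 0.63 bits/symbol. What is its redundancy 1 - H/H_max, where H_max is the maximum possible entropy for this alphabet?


H_max = log2(K) = log2(7) = 2.8074 bits/symbol. Redundancy = 1 - H/H_max = 1 - 0.63/2.8074 = 1 - 0.2244 = 0.7756

0.7756


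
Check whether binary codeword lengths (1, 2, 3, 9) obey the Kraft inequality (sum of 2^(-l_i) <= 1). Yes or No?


Kraft sum = sum(2^(-l_i)) = 0.877, need <= 1. Result: satisfied (a binary prefix-free code with these lengths exists)

Yes


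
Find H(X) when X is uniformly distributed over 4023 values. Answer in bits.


H = log2(n) = log2(4023) = 11.9741

11.9741 bits


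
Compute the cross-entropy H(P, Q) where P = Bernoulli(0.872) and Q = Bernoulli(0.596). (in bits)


H(P,Q) = -p*log2(q) - (1-p)*log2(1-q). -0.872*log2(0.596) = 0.651049; -0.128*log2(0.404) = 0.167369. H(P,Q) = 0.651049 + 0.167369 = 0.8184

0.8184 bits


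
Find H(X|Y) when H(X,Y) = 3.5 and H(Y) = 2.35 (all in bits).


H(X|Y) = H(X,Y) - H(Y) = 3.5 - 2.35 = 1.15

1.15 bits


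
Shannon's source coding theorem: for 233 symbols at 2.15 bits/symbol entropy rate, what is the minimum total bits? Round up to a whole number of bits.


Minimum bits >= n * H = 233 * 2.15 = 500.95, rounded up to a whole number of bits = 501

501 bits


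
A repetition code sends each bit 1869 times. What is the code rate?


Rate = k/n = 1/1869

1/1869


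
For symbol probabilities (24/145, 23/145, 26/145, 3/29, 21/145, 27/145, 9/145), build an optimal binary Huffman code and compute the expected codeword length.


Huffman construction (repeatedly merge the two least-probable nodes; each merge adds 1 bit to every symbol beneath it): 9/145 + 3/29 = 24/145; 21/145 + 23/145 = 44/145; 24/145 + 24/145 = 48/145; 26/145 + 27/145 = 53/145; 44/145 + 48/145 = 92/145; 53/145 + 92/145 = 1. Resulting codeword lengths (in the order the probabilities were given): (3, 3, 2, 4, 3, 2, 4). L_avg = sum(p_i * l_i) = 24/145*3 + 23/145*3 + 26/145*2 + 3/29*4 + 21/145*3 + 27/145*2 + 9/145*4 = 14/5 = 2.8

2.8 bits


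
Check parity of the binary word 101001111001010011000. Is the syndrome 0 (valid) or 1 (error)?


Syndrome = XOR of all bits = 1 XOR 0 XOR 1 XOR 0 XOR 0 XOR 1 XOR 1 XOR 1 XOR 1 XOR 0 XOR 0 XOR 1 XOR 0 XOR 1 XOR 0 XOR 0 XOR 1 XOR 1 XOR 0 XOR 0 XOR 0 = 0

0


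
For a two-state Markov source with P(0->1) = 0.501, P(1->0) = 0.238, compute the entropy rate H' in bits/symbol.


Stationary distribution: pi_0 = p10/(p01+p10) = 0.3221, pi_1 = 0.6779. Entropy rate H' = pi_0*H(p01) + pi_1*H(p10) = 0.3221*1.0 + 0.6779*0.7917 = 0.8588

0.8588 bits/symbol


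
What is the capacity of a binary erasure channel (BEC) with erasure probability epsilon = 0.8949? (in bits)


C = 1 - epsilon = 1 - 0.8949 = 0.1051

0.1051 bits


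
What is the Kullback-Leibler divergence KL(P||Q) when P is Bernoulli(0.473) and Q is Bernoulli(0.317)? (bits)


KL = p*log2(p/q) + (1-p)*log2((1-p)/(1-q)) = 0.473*log2(0.473/0.317) + 0.527*log2(0.527/0.683) = 0.0759

0.0759 bits


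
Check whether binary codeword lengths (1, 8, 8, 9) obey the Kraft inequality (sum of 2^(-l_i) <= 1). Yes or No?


Kraft sum = sum(2^(-l_i)) = 0.5098, need <= 1. Result: satisfied (a binary prefix-free code with these lengths exists)

Yes


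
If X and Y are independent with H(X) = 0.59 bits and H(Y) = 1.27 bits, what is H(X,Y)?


For independent variables, H(X,Y) = H(X) + H(Y) = 0.59 + 1.27 = 1.86

1.86 bits


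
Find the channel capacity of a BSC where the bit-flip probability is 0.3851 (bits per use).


H(p) = -p*log2(p) - (1-p)*log2(1-p) = -0.3851*log2(0.3851) - 0.6149*log2(0.6149) = 0.530165 + 0.431399 = 0.9616. C = 1 - H(p) = 1 - 0.9616 = 0.0384

0.0384 bits


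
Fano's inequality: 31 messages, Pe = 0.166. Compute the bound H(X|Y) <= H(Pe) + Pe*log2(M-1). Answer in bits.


H(Pe) = -Pe*log2(Pe) - (1-Pe)*log2(1-Pe) = -0.166*log2(0.166) - 0.834*log2(0.834) = 0.430064 + 0.218409 = 0.6485. Pe*log2(M-1) = 0.166*log2(30) = 0.814544. Bound = H(Pe) + Pe*log2(M-1) = 0.430064 + 0.218409 + 0.814544 = 1.463

1.463 bits


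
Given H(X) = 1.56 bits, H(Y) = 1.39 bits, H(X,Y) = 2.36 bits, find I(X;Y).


I(X;Y) = H(X) + H(Y) - H(X,Y) = 1.56 + 1.39 - 2.36 = 0.59

0.59 bits


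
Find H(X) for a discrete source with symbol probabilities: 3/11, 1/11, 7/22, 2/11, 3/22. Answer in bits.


H = -sum(p_i * log2(p_i)). Terms: -(3/11)*log2(3/11) = 0.511219; -(1/11)*log2(1/11) = 0.314494; -(7/22)*log2(7/22) = 0.525661; -(2/11)*log2(2/11) = 0.447169; -(3/22)*log2(3/22) = 0.391973. H = 0.511219 + 0.314494 + 0.525661 + 0.447169 + 0.391973 = 2.1905

2.1905 bits


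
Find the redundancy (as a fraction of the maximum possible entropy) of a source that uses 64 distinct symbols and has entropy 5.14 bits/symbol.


H_max = log2(K) = log2(64) = 6.0 bits/symbol. Redundancy = 1 - H/H_max = 1 - 5.14/6.0 = 1 - 0.8567 = 0.1433

0.1433


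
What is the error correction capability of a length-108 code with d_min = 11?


Correction capability = floor((d-1)/2) = floor((11-1)/2) = 5

5 errors


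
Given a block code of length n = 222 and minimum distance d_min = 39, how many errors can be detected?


Detection capability = d_min - 1 = 39 - 1 = 38

38 errors


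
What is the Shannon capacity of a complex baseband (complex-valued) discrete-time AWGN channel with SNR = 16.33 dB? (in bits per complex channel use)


SNR_linear = 10^(16.33/10) = 42.9536; C = log2(1 + SNR_linear) = log2(1 + 42.9536) = 5.4579

5.4579 bits/channel use


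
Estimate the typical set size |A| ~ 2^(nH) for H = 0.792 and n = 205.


log2|A_typical| = nH = 205 * 0.792 = 162.36, so |A_typical| ~ 2^162.36 = 7.503e+48

7.503e+48


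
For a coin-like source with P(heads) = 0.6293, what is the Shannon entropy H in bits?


H = -p*log2(p) - (1-p)*log2(1-p). -0.6293*log2(0.6293) = 0.420486; -0.3707*log2(0.3707) = 0.530722. H = 0.420486 + 0.530722 = 0.9512

0.9512 bits


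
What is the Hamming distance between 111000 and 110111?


Count differing positions: . . ^ ^ ^ ^ = 4 differences

4


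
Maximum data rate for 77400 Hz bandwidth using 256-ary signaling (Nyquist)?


Rate = 2 * B * log2(M) = 2 * 77400 * 8.0 = 1238400.0

1238400.0 bps


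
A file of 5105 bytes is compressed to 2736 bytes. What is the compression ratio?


Ratio = original / compressed = 5105 / 2736 = 1.8659

1.8659


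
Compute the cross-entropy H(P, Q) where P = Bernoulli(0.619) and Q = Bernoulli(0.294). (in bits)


H(P,Q) = -p*log2(q) - (1-p)*log2(1-q). -0.619*log2(0.294) = 1.093223; -0.381*log2(0.706) = 0.191361. H(P,Q) = 1.093223 + 0.191361 = 1.2846

1.2846 bits


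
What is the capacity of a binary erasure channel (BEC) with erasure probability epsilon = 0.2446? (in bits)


C = 1 - epsilon = 1 - 0.2446 = 0.7554

0.7554 bits


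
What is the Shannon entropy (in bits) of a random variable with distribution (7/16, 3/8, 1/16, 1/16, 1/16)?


H = -sum(p_i * log2(p_i)). Terms: -(7/16)*log2(7/16) = 0.521782; -(3/8)*log2(3/8) = 0.530639; -(1/16)*log2(1/16) = 0.250000; -(1/16)*log2(1/16) = 0.250000; -(1/16)*log2(1/16) = 0.250000. H = 0.521782 + 0.530639 + 0.250000 + 0.250000 + 0.250000 = 1.8024

1.8024 bits


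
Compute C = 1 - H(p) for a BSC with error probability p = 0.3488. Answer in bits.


H(p) = -p*log2(p) - (1-p)*log2(1-p) = -0.3488*log2(0.3488) - 0.6512*log2(0.6512) = 0.530011 + 0.402980 = 0.933. C = 1 - H(p) = 1 - 0.933 = 0.067

0.067 bits


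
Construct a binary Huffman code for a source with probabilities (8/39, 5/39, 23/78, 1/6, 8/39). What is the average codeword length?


Huffman construction (repeatedly merge the two least-probable nodes; each merge adds 1 bit to every symbol beneath it): 5/39 + 1/6 = 23/78; 8/39 + 8/39 = 16/39; 23/78 + 23/78 = 23/39; 16/39 + 23/39 = 1. Resulting codeword lengths (in the order the probabilities were given): (2, 3, 2, 3, 2). L_avg = sum(p_i * l_i) = 8/39*2 + 5/39*3 + 23/78*2 + 1/6*3 + 8/39*2 = 179/78 = 2.2949

2.2949 bits


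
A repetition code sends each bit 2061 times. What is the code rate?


Rate = k/n = 1/2061

1/2061


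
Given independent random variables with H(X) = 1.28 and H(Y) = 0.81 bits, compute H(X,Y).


For independent variables, H(X,Y) = H(X) + H(Y) = 1.28 + 0.81 = 2.09

2.09 bits


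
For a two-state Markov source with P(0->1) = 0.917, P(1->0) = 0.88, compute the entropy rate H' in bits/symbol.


Stationary distribution: pi_0 = p10/(p01+p10) = 0.4897, pi_1 = 0.5103. Entropy rate H' = pi_0*H(p01) + pi_1*H(p10) = 0.4897*0.4127 + 0.5103*0.5294 = 0.4722

0.4722 bits/symbol


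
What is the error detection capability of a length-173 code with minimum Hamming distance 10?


Detection capability = d_min - 1 = 10 - 1 = 9

9 errors


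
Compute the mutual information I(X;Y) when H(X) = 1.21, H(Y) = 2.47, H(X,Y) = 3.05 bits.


I(X;Y) = H(X) + H(Y) - H(X,Y) = 1.21 + 2.47 - 3.05 = 0.63

0.63 bits


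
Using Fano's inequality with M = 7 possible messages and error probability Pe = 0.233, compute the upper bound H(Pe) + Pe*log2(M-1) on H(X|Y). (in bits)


H(Pe) = -Pe*log2(Pe) - (1-Pe)*log2(1-Pe) = -0.233*log2(0.233) - 0.767*log2(0.767) = 0.489672 + 0.293532 = 0.7832. Pe*log2(M-1) = 0.233*log2(6) = 0.602296. Bound = H(Pe) + Pe*log2(M-1) = 0.489672 + 0.293532 + 0.602296 = 1.3855

1.3855 bits


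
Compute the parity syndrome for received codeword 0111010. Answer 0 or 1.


Syndrome = XOR of all bits = 0 XOR 1 XOR 1 XOR 1 XOR 0 XOR 1 XOR 0 = 0

0


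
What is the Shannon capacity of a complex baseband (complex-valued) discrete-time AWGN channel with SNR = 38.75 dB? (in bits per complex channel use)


SNR_linear = 10^(38.75/10) = 7498.9421; C = log2(1 + SNR_linear) = log2(1 + 7498.9421) = 12.8727

12.8727 bits/channel use


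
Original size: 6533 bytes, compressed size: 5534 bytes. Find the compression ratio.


Ratio = original / compressed = 6533 / 5534 = 1.1805

1.1805


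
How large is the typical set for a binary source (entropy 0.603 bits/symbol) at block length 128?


log2|A_typical| = nH = 128 * 0.603 = 77.184, so |A_typical| ~ 2^77.184 = 1.717e+23

1.717e+23


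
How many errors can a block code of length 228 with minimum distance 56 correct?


Correction capability = floor((d-1)/2) = floor((56-1)/2) = 27

27 errors


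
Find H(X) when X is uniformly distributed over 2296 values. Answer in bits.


H = log2(n) = log2(2296) = 11.1649

11.1649 bits


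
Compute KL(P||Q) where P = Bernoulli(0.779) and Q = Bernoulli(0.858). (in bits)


KL = p*log2(p/q) + (1-p)*log2((1-p)/(1-q)) = 0.779*log2(0.779/0.858) + 0.221*log2(0.221/0.142) = 0.0325

0.0325 bits


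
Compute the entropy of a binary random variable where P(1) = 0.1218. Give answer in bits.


H = -p*log2(p) - (1-p)*log2(1-p). -0.1218*log2(0.1218) = 0.369957; -0.8782*log2(0.8782) = 0.164556. H = 0.369957 + 0.164556 = 0.5345

0.5345 bits


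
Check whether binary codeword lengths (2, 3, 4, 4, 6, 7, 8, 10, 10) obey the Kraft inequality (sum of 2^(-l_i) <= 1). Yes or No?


Kraft sum = sum(2^(-l_i)) = 0.5293, need <= 1. Result: satisfied (a binary prefix-free code with these lengths exists)

Yes


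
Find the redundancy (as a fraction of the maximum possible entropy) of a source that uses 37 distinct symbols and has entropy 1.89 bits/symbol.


H_max = log2(K) = log2(37) = 5.2095 bits/symbol. Redundancy = 1 - H/H_max = 1 - 1.89/5.2095 = 1 - 0.3628 = 0.6372

0.6372


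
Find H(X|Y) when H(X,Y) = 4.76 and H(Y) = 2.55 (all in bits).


H(X|Y) = H(X,Y) - H(Y) = 4.76 - 2.55 = 2.21

2.21 bits


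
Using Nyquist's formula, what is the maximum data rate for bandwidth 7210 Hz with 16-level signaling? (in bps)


Rate = 2 * B * log2(M) = 2 * 7210 * 4.0 = 57680.0

57680.0 bps


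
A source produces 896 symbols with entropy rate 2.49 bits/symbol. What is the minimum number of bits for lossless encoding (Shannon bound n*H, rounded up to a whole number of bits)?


Minimum bits >= n * H = 896 * 2.49 = 2231.04, rounded up to a whole number of bits = 2232

2232 bits


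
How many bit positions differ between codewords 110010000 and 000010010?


Count differing positions: ^ ^ . . . . . ^ . = 3 differences

3


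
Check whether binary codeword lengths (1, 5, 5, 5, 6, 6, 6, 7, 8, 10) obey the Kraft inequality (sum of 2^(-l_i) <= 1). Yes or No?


Kraft sum = sum(2^(-l_i)) = 0.6533, need <= 1. Result: satisfied (a binary prefix-free code with these lengths exists)

Yes


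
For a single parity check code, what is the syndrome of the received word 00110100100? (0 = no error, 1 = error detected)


Syndrome = XOR of all bits = 0 XOR 0 XOR 1 XOR 1 XOR 0 XOR 1 XOR 0 XOR 0 XOR 1 XOR 0 XOR 0 = 0

0


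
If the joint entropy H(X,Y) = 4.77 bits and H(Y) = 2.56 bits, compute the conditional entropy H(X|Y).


H(X|Y) = H(X,Y) - H(Y) = 4.77 - 2.56 = 2.21

2.21 bits


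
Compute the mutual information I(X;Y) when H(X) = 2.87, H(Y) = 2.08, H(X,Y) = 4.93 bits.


I(X;Y) = H(X) + H(Y) - H(X,Y) = 2.87 + 2.08 - 4.93 = 0.02

0.02 bits


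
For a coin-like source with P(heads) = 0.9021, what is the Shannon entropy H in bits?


H = -p*log2(p) - (1-p)*log2(1-p). -0.9021*log2(0.9021) = 0.134089; -0.0979*log2(0.0979) = 0.328214. H = 0.134089 + 0.328214 = 0.4623

0.4623 bits


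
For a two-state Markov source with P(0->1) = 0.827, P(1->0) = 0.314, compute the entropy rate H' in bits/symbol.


Stationary distribution: pi_0 = p10/(p01+p10) = 0.2752, pi_1 = 0.7248. Entropy rate H' = pi_0*H(p01) + pi_1*H(p10) = 0.2752*0.6645 + 0.7248*0.8977 = 0.8336

0.8336 bits/symbol


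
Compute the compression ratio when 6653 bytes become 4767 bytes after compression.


Ratio = original / compressed = 6653 / 4767 = 1.3956

1.3956


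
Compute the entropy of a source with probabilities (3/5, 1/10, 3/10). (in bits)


H = -sum(p_i * log2(p_i)). Terms: -(3/5)*log2(3/5) = 0.442179; -(1/10)*log2(1/10) = 0.332193; -(3/10)*log2(3/10) = 0.521090. H = 0.442179 + 0.332193 + 0.521090 = 1.2955

1.2955 bits


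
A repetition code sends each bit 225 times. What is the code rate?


Rate = k/n = 1/225

1/225


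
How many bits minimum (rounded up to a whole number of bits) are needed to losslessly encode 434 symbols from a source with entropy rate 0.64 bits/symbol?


Minimum bits >= n * H = 434 * 0.64 = 277.76, rounded up to a whole number of bits = 278

278 bits


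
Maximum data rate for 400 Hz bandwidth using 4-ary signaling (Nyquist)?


Rate = 2 * B * log2(M) = 2 * 400 * 2.0 = 1600.0

1600.0 bps


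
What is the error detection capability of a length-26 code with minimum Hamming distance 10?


Detection capability = d_min - 1 = 10 - 1 = 9

9 errors


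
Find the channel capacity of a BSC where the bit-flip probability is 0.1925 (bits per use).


H(p) = -p*log2(p) - (1-p)*log2(1-p) = -0.1925*log2(0.1925) - 0.8075*log2(0.8075) = 0.457586 + 0.249086 = 0.7067. C = 1 - H(p) = 1 - 0.7067 = 0.2933

0.2933 bits


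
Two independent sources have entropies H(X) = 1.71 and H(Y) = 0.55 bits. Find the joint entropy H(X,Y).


For independent variables, H(X,Y) = H(X) + H(Y) = 1.71 + 0.55 = 2.26

2.26 bits


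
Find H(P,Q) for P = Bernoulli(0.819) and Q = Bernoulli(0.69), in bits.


H(P,Q) = -p*log2(q) - (1-p)*log2(1-q). -0.819*log2(0.69) = 0.438437; -0.181*log2(0.31) = 0.305828. H(P,Q) = 0.438437 + 0.305828 = 0.7443

0.7443 bits


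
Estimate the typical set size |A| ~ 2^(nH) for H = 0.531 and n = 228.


log2|A_typical| = nH = 228 * 0.531 = 121.068, so |A_typical| ~ 2^121.068 = 2.787e+36

2.787e+36


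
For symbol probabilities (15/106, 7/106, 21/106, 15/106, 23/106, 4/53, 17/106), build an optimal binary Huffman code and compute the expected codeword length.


Huffman construction (repeatedly merge the two least-probable nodes; each merge adds 1 bit to every symbol beneath it): 7/106 + 4/53 = 15/106; 15/106 + 15/106 = 15/53; 15/106 + 17/106 = 16/53; 21/106 + 23/106 = 22/53; 15/53 + 16/53 = 31/53; 22/53 + 31/53 = 1. Resulting codeword lengths (in the order the probabilities were given): (3, 4, 2, 3, 2, 4, 3). L_avg = sum(p_i * l_i) = 15/106*3 + 7/106*4 + 21/106*2 + 15/106*3 + 23/106*2 + 4/53*4 + 17/106*3 = 289/106 = 2.7264

2.7264 bits


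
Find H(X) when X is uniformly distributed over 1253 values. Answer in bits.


H = log2(n) = log2(1253) = 10.2912

10.2912 bits


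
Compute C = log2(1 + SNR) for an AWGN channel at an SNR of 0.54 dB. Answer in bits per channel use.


SNR_linear = 10^(0.54/10) = 1.1324; C = log2(1 + SNR_linear) = log2(1 + 1.1324) = 1.0925

1.0925 bits/channel use


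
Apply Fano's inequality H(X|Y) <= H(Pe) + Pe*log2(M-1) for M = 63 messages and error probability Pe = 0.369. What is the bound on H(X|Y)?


H(Pe) = -Pe*log2(Pe) - (1-Pe)*log2(1-Pe) = -0.369*log2(0.369) - 0.631*log2(0.631) = 0.530735 + 0.419166 = 0.9499. Pe*log2(M-1) = 0.369*log2(62) = 2.197098. Bound = H(Pe) + Pe*log2(M-1) = 0.530735 + 0.419166 + 2.197098 = 3.147

3.147 bits


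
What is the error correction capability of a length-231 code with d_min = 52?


Correction capability = floor((d-1)/2) = floor((52-1)/2) = 25

25 errors


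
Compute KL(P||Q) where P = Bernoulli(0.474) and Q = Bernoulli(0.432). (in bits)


KL = p*log2(p/q) + (1-p)*log2((1-p)/(1-q)) = 0.474*log2(0.474/0.432) + 0.526*log2(0.526/0.568) = 0.0052

0.0052 bits


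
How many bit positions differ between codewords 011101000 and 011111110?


Count differing positions: . . . . ^ . ^ ^ . = 3 differences

3


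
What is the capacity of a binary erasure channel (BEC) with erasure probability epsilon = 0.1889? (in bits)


C = 1 - epsilon = 1 - 0.1889 = 0.8111

0.8111 bits


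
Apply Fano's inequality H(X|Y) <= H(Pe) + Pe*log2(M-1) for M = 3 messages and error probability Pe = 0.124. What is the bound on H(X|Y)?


H(Pe) = -Pe*log2(Pe) - (1-Pe)*log2(1-Pe) = -0.124*log2(0.124) - 0.876*log2(0.876) = 0.373437 + 0.167314 = 0.5408. Pe*log2(M-1) = 0.124*log2(2) = 0.124000. Bound = H(Pe) + Pe*log2(M-1) = 0.373437 + 0.167314 + 0.124000 = 0.6648

0.6648 bits


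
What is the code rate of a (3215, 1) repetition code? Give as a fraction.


Rate = k/n = 1/3215

1/3215


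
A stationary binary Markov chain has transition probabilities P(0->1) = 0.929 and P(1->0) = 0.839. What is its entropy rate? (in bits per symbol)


Stationary distribution: pi_0 = p10/(p01+p10) = 0.4745, pi_1 = 0.5255. Entropy rate H' = pi_0*H(p01) + pi_1*H(p10) = 0.4745*0.3696 + 0.5255*0.6367 = 0.51

0.51 bits/symbol


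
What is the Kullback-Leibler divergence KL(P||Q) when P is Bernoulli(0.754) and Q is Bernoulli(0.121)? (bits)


KL = p*log2(p/q) + (1-p)*log2((1-p)/(1-q)) = 0.754*log2(0.754/0.121) + 0.246*log2(0.246/0.879) = 1.5383

1.5383 bits


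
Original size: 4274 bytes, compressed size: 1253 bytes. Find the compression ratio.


Ratio = original / compressed = 4274 / 1253 = 3.411

3.411


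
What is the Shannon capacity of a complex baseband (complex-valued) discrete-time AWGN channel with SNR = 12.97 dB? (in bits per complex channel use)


SNR_linear = 10^(12.97/10) = 19.8153; C = log2(1 + SNR_linear) = log2(1 + 19.8153) = 4.3796

4.3796 bits/channel use


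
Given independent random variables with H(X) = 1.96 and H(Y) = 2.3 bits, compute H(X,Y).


For independent variables, H(X,Y) = H(X) + H(Y) = 1.96 + 2.3 = 4.26

4.26 bits


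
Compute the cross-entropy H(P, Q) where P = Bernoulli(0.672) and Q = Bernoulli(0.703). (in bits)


H(P,Q) = -p*log2(q) - (1-p)*log2(1-q). -0.672*log2(0.703) = 0.341647; -0.328*log2(0.297) = 0.574481. H(P,Q) = 0.341647 + 0.574481 = 0.9161

0.9161 bits


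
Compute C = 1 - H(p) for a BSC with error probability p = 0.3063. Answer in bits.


H(p) = -p*log2(p) - (1-p)*log2(1-p) = -0.3063*log2(0.3063) - 0.6937*log2(0.6937) = 0.522849 + 0.366007 = 0.8889. C = 1 - H(p) = 1 - 0.8889 = 0.1111

0.1111 bits


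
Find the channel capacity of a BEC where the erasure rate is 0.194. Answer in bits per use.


C = 1 - epsilon = 1 - 0.194 = 0.806

0.806 bits


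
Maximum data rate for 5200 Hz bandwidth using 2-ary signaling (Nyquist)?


Rate = 2 * B * log2(M) = 2 * 5200 * 1.0 = 10400.0

10400.0 bps


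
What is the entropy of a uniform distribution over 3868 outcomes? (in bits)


H = log2(n) = log2(3868) = 11.9174

11.9174 bits


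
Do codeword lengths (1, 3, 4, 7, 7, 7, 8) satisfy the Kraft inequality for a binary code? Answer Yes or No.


Kraft sum = sum(2^(-l_i)) = 0.7148, need <= 1. Result: satisfied (a binary prefix-free code with these lengths exists)

Yes


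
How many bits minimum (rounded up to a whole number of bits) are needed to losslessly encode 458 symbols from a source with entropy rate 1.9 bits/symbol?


Minimum bits >= n * H = 458 * 1.9 = 870.2, rounded up to a whole number of bits = 871

871 bits


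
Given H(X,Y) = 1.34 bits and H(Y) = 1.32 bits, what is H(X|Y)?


H(X|Y) = H(X,Y) - H(Y) = 1.34 - 1.32 = 0.02

0.02 bits


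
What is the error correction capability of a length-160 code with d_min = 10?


Correction capability = floor((d-1)/2) = floor((10-1)/2) = 4

4 errors


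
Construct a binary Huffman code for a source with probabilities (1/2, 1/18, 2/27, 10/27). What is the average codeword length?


Huffman construction (repeatedly merge the two least-probable nodes; each merge adds 1 bit to every symbol beneath it): 1/18 + 2/27 = 7/54; 7/54 + 10/27 = 1/2; 1/2 + 1/2 = 1. Resulting codeword lengths (in the order the probabilities were given): (1, 3, 3, 2). L_avg = sum(p_i * l_i) = 1/2*1 + 1/18*3 + 2/27*3 + 10/27*2 = 44/27 = 1.6296

1.6296 bits


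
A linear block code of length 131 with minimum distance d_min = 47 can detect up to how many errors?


Detection capability = d_min - 1 = 47 - 1 = 46

46 errors


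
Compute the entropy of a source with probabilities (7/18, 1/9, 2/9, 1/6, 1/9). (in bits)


H = -sum(p_i * log2(p_i)). Terms: -(7/18)*log2(7/18) = 0.529888; -(1/9)*log2(1/9) = 0.352214; -(2/9)*log2(2/9) = 0.482206; -(1/6)*log2(1/6) = 0.430827; -(1/9)*log2(1/9) = 0.352214. H = 0.529888 + 0.352214 + 0.482206 + 0.430827 + 0.352214 = 2.1473

2.1473 bits
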